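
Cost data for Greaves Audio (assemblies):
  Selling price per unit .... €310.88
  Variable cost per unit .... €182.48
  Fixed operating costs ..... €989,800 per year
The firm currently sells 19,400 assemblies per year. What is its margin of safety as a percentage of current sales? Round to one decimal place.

60.3%

Each unit contributes €310.88 − €182.48 = €128.40. Break-even units = €989,800 ÷ €128.40 = 7,708.72; break-even revenue = 7,708.72 × €310.88 = €2,396,487.73.
Actual sales revenue = 19,400 × €310.88 = €6,031,072.00.
Margin of safety = (€6,031,072.00 − €2,396,487.73) ÷ €6,031,072.00 = 60.3%.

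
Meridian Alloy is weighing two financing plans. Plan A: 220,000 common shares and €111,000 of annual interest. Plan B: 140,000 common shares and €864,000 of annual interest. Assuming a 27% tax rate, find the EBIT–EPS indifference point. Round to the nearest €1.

€2,181,750

At indifference, (EBIT − 111,000)(1 − t)/220,000 = (EBIT − 864,000)(1 − t)/140,000.
The (1 − t) factor cancels: (EBIT − 111,000) × 140,000 = (EBIT − 864,000) × 220,000.
EBIT × (220,000 − 140,000) = 864,000 × 220,000 − 111,000 × 140,000 = 174,540,000,000, so EBIT = 174,540,000,000 ÷ 80,000 = 2,181,750.00.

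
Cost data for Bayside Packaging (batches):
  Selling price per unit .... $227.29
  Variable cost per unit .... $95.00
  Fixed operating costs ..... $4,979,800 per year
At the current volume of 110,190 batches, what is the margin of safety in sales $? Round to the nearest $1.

Unit CM = price − variable cost = $227.29 − $95.00 = $132.29. Break-even units = $4,979,800 ÷ $132.29 = 37,643.06; break-even revenue = 37,643.06 × $227.29 = $8,555,890.41.
Current sales = 110,190 × $227.29 = $25,045,085.10.
Margin of safety = $25,045,085.10 − $8,555,890.41 = $16,489,195.

$16,489,195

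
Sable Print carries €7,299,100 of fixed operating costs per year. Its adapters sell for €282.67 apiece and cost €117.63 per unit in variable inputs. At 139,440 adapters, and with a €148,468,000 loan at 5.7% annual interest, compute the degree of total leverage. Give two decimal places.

Contribution at this volume is 139,440 × €165.04 = €23,013,177.60.
Operating income = contribution − fixed costs = €23,013,177.60 − €7,299,100 = €15,714,077.60. Interest = €8,462,676.00.
DOL = €23,013,177.60 ÷ €15,714,077.60 = 1.4645; DFL = €15,714,077.60 ÷ €7,251,401.60 = 2.1670.
Combined leverage = 1.4645 × 2.1670 = 3.1736.

3.17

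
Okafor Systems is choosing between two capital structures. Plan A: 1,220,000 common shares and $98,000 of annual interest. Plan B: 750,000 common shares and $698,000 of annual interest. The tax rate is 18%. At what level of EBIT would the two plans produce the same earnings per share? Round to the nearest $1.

$1,655,447

At indifference, (EBIT − 98,000)(1 − t)/1,220,000 = (EBIT − 698,000)(1 − t)/750,000.
The (1 − t) factor cancels: (EBIT − 98,000) × 750,000 = (EBIT − 698,000) × 1,220,000.
Solving, EBIT = (698,000·1,220,000 − 98,000·750,000) / (1,220,000 − 750,000) = 778,060,000,000 / 470,000 = 1,655,446.81.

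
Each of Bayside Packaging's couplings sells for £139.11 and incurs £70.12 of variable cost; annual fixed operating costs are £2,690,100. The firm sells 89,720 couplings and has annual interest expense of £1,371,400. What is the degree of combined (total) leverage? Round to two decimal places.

Contribution at this volume is 89,720 × £68.99 = £6,189,782.80.
Operating income = contribution − fixed costs = £6,189,782.80 − £2,690,100 = £3,499,682.80. Interest = £1,371,400.00.
DOL = £6,189,782.80 ÷ £3,499,682.80 = 1.7687; DFL = £3,499,682.80 ÷ £2,128,282.80 = 1.6444.
Combined leverage = 1.7687 × 1.6444 = 2.9085.

2.91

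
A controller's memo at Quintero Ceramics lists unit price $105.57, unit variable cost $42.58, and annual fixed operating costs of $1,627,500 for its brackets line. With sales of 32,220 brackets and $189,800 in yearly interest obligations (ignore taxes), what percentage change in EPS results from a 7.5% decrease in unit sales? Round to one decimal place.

Contribution at this volume is 32,220 × $62.99 = $2,029,537.80.
EBIT = $2,029,537.80 − $1,627,500 = $402,037.80.
Interest = $189,800.00, so EBIT − I = $212,237.80.
DCL = total CM / (EBIT − I) = $2,029,537.80 / $212,237.80 = 9.5626.
%ΔEPS = DCL × %ΔSales = 9.5626 × -7.5% = -71.7%.

-71.7%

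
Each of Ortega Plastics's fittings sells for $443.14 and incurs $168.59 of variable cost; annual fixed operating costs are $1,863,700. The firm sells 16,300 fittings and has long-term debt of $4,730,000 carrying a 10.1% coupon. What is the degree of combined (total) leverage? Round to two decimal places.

Total contribution margin = 16,300 × $274.55 = $4,475,165.00.
Operating income = contribution − fixed costs = $4,475,165.00 − $1,863,700 = $2,611,465.00. Interest = $477,730.00, so EBIT − I = $2,133,735.00.
DCL = contribution ÷ (EBIT − I) = $4,475,165.00 ÷ $2,133,735.00 = 2.0973.

2.10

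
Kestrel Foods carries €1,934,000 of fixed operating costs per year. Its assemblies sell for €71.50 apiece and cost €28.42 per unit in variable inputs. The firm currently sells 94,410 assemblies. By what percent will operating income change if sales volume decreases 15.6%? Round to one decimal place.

Total contribution margin = 94,410 × €43.08 = €4,067,182.80.
Subtracting fixed costs: EBIT = €4,067,182.80 − €1,934,000 = €2,133,182.80.
DOL = contribution ÷ EBIT = €4,067,182.80 ÷ €2,133,182.80 = 1.9066.
So EBIT moves 1.9066 × (-15.6%) = -29.7%.

-29.7%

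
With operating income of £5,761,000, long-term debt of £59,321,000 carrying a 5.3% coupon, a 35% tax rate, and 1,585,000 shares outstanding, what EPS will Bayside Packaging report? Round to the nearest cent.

Interest = £3,144,013.00, so EBT = £5,761,000 − £3,144,013.00 = £2,616,987.00.
Net income = £2,616,987.00 × (1 − 0.35) = £1,701,041.55.
EPS = £1,701,041.55 ÷ 1,585,000 = £1.07.

£1.07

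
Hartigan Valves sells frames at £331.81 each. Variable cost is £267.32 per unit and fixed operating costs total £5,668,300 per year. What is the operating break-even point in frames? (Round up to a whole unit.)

Each unit contributes £331.81 − £267.32 = £64.49.
Break-even volume = fixed costs ÷ CM per unit = £5,668,300 ÷ £64.49 = 87,894.25, so 87,895 frames.

87,895 frames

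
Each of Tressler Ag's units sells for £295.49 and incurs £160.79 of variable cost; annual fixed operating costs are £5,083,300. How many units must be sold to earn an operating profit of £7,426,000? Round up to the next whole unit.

Each unit contributes £295.49 − £160.79 = £134.70.
Units = (FC + target) / CM = (£5,083,300 + £7,426,000) / £134.70 = 92,867.85, so 92,868 units.

92,868 units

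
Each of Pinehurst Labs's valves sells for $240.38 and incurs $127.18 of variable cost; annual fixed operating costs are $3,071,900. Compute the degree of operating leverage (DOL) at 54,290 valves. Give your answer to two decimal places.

2.00

At 54,290 units, contribution = 54,290 × $113.20 = $6,145,628.00.
Subtracting fixed costs: EBIT = $6,145,628.00 − $3,071,900 = $3,073,728.00.
So DOL = total CM / EBIT = $6,145,628.00 / $3,073,728.00 = 1.9994.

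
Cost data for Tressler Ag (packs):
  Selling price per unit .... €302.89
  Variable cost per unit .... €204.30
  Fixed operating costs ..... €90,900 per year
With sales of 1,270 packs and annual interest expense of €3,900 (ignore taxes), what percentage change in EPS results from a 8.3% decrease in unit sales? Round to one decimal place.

Contribution at this volume is 1,270 × €98.59 = €125,209.30.
Subtracting fixed costs: EBIT = €125,209.30 − €90,900 = €34,309.30.
Interest = €3,900.00, so EBIT − I = €30,409.30.
Degree of combined leverage = contribution ÷ (EBIT − I) = €125,209.30 ÷ €30,409.30 = 4.1175.
EPS therefore changes by 4.1175 × (-8.3%) = -34.2%.

-34.2%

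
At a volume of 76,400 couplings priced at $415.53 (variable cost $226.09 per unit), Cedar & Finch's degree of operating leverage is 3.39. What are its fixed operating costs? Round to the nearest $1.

Contribution at this volume is 76,400 × $189.44 = $14,473,216.00.
Since DOL = CM ÷ EBIT, EBIT = $14,473,216.00 ÷ 3.39 = $4,269,385.25.
And FC = contribution − EBIT = $14,473,216.00 − $4,269,385.25 = $10,203,831.

$10,203,831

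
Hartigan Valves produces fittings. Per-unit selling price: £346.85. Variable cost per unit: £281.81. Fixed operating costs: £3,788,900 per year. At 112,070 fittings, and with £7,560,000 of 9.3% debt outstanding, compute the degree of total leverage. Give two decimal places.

2.61

Contribution at this volume is 112,070 × £65.04 = £7,289,032.80.
Subtracting fixed costs: EBIT = £7,289,032.80 − £3,788,900 = £3,500,132.80. Interest = £703,080.00, so EBIT − I = £2,797,052.80.
DCL = contribution ÷ (EBIT − I) = £7,289,032.80 ÷ £2,797,052.80 = 2.6060.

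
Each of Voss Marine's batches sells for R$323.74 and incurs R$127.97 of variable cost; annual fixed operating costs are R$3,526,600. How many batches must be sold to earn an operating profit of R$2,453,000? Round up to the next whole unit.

Each unit contributes R$323.74 − R$127.97 = R$195.77.
Required volume = (fixed costs + target profit) ÷ CM = (R$3,526,600 + R$2,453,000) ÷ R$195.77 = 30,544.01, so 30,545 batches.

30,545 batches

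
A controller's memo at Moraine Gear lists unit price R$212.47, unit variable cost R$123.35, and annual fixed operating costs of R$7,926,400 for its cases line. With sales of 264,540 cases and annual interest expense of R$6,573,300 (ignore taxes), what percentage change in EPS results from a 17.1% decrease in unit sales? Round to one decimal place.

-44.4%

At 264,540 units, contribution = 264,540 × R$89.12 = R$23,575,804.80.
EBIT = R$23,575,804.80 − R$7,926,400 = R$15,649,404.80.
Interest = R$6,573,300.00, so EBIT − I = R$9,076,104.80.
Degree of combined leverage = contribution ÷ (EBIT − I) = R$23,575,804.80 ÷ R$9,076,104.80 = 2.5976.
%ΔEPS = DCL × %ΔSales = 2.5976 × -17.1% = -44.4%.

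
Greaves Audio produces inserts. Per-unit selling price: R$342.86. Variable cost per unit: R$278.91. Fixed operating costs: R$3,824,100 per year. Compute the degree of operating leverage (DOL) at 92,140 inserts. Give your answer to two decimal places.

At 92,140 units, contribution = 92,140 × R$63.95 = R$5,892,353.00.
Operating income = contribution − fixed costs = R$5,892,353.00 − R$3,824,100 = R$2,068,253.00.
DOL = contribution ÷ EBIT = R$5,892,353.00 ÷ R$2,068,253.00 = 2.8490.

2.85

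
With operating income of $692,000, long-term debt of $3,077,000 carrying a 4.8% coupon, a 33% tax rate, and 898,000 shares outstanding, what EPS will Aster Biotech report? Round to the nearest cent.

Pre-tax income = $692,000 − $147,696.00 = $544,304.00.
Net income = $544,304.00 × (1 − 0.33) = $364,683.68.
EPS = $364,683.68 ÷ 898,000 = $0.41.

$0.41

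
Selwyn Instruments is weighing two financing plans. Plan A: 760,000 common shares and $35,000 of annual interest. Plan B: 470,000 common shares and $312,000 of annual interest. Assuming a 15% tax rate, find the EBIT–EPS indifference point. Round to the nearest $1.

Set EPS_A = EPS_B: (EBIT − $35,000)(1 − 0.15) ÷ 760,000 = (EBIT − $312,000)(1 − 0.15) ÷ 470,000.
The (1 − t) factor cancels: (EBIT − 35,000) × 470,000 = (EBIT − 312,000) × 760,000.
EBIT × (760,000 − 470,000) = 312,000 × 760,000 − 35,000 × 470,000 = 220,670,000,000, so EBIT = 220,670,000,000 ÷ 290,000 = 760,931.03.

$760,931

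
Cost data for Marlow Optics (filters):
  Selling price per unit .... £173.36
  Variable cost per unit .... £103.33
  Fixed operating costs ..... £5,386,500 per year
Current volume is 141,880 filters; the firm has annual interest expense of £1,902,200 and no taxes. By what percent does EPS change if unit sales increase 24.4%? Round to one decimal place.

+91.6%

At 141,880 units, contribution = 141,880 × £70.03 = £9,935,856.40.
EBIT = £9,935,856.40 − £5,386,500 = £4,549,356.40.
Interest = £1,902,200.00, so EBIT − I = £2,647,156.40.
DCL = total CM / (EBIT − I) = £9,935,856.40 / £2,647,156.40 = 3.7534.
%ΔEPS = DCL × %ΔSales = 3.7534 × +24.4% = +91.6%.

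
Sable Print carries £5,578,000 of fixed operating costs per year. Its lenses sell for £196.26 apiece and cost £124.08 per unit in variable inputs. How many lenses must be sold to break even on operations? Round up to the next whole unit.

Each unit contributes £196.26 − £124.08 = £72.18.
Break-even volume = fixed costs ÷ CM per unit = £5,578,000 ÷ £72.18 = 77,279.02, so 77,280 lenses.

77,280 lenses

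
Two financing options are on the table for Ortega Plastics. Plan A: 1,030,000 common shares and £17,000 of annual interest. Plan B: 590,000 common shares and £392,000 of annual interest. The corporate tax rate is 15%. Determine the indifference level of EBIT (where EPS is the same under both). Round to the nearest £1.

Set EPS_A = EPS_B: (EBIT − £17,000)(1 − 0.15) ÷ 1,030,000 = (EBIT − £392,000)(1 − 0.15) ÷ 590,000.
The (1 − t) factor cancels: (EBIT − 17,000) × 590,000 = (EBIT − 392,000) × 1,030,000.
EBIT × (1,030,000 − 590,000) = 392,000 × 1,030,000 − 17,000 × 590,000 = 393,730,000,000, so EBIT = 393,730,000,000 ÷ 440,000 = 894,840.91.

£894,841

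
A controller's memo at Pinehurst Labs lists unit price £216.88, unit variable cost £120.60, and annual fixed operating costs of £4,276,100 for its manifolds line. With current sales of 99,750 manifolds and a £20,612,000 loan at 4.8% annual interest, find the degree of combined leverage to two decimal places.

2.21

At 99,750 units, contribution = 99,750 × £96.28 = £9,603,930.00.
Operating income = contribution − fixed costs = £9,603,930.00 − £4,276,100 = £5,327,830.00. Interest = £989,376.00, so EBIT − I = £4,338,454.00.
DCL = contribution ÷ (EBIT − I) = £9,603,930.00 ÷ £4,338,454.00 = 2.2137.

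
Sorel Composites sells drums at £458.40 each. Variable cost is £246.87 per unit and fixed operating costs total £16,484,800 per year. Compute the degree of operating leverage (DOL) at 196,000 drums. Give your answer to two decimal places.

1.66

Total contribution margin = 196,000 × £211.53 = £41,459,880.00.
EBIT = £41,459,880.00 − £16,484,800 = £24,975,080.00.
Degree of operating leverage = £41,459,880.00 / £24,975,080.00 = 1.6600.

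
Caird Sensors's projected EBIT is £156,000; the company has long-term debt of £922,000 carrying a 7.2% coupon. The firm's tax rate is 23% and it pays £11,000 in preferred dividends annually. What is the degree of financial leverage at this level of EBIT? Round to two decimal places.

Annual interest charges come to £66,384.00.
Pre-tax preferred-dividend burden = £11,000 ÷ (1 − 0.23) = £14,285.71.
DFL = EBIT ÷ [EBIT − I − D_p/(1−t)] = £156,000 ÷ [£156,000 − £66,384.00 − £14,285.71] = £156,000 ÷ £75,330.29 = 2.0709.

2.07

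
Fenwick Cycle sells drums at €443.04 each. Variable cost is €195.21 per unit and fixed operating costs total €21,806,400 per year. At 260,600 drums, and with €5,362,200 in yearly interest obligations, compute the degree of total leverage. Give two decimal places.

At 260,600 units, contribution = 260,600 × €247.83 = €64,584,498.00.
Operating income = contribution − fixed costs = €64,584,498.00 − €21,806,400 = €42,778,098.00. Interest = €5,362,200.00.
DOL = €64,584,498.00 ÷ €42,778,098.00 = 1.5098; DFL = €42,778,098.00 ÷ €37,415,898.00 = 1.1433.
Combined leverage = 1.5098 × 1.1433 = 1.7262.

1.73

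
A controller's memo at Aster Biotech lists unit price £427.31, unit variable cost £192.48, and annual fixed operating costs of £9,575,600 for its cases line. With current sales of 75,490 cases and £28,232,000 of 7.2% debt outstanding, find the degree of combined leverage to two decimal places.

2.90

Total contribution margin = 75,490 × £234.83 = £17,727,316.70.
EBIT = £17,727,316.70 − £9,575,600 = £8,151,716.70. Interest = £2,032,704.00.
DOL = £17,727,316.70 ÷ £8,151,716.70 = 2.1747; DFL = £8,151,716.70 ÷ £6,119,012.70 = 1.3322.
Combined leverage = 2.1747 × 1.3322 = 2.8971.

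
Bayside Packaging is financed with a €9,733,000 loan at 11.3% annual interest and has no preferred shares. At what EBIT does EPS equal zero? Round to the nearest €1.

€1,099,829

Annual interest = 11.3% × €9,733,000 = €1,099,829.00.
Without preferred stock the financial break-even is simply EBIT = interest = €1,099,829.00.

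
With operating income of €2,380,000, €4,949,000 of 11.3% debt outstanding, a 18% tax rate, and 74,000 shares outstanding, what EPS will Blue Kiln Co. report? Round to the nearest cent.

Pre-tax income = €2,380,000 − €559,237.00 = €1,820,763.00.
After tax at 18%: net income = €1,820,763.00 × 0.82 = €1,493,025.66.
EPS = €1,493,025.66 ÷ 74,000 = €20.18.

€20.18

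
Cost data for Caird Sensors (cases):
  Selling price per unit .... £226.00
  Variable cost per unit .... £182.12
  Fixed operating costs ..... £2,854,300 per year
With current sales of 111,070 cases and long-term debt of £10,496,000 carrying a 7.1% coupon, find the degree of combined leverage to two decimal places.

3.82

At 111,070 units, contribution = 111,070 × £43.88 = £4,873,751.60.
Operating income = contribution − fixed costs = £4,873,751.60 − £2,854,300 = £2,019,451.60. Interest = £745,216.00.
DOL = £4,873,751.60 ÷ £2,019,451.60 = 2.4134; DFL = £2,019,451.60 ÷ £1,274,235.60 = 1.5848.
Combined leverage = 2.4134 × 1.5848 = 3.8248.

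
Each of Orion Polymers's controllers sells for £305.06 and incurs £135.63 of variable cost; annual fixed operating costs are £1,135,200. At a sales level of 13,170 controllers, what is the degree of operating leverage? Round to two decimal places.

2.04

Contribution at this volume is 13,170 × £169.43 = £2,231,393.10.
Operating income = contribution − fixed costs = £2,231,393.10 − £1,135,200 = £1,096,193.10.
Degree of operating leverage = £2,231,393.10 / £1,096,193.10 = 2.0356.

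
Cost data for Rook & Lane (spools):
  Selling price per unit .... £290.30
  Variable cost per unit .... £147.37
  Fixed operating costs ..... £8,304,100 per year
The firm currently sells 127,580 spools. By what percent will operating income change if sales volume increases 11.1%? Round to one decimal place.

Contribution at this volume is 127,580 × £142.93 = £18,235,009.40.
Operating income = contribution − fixed costs = £18,235,009.40 − £8,304,100 = £9,930,909.40.
DOL = contribution ÷ EBIT = £18,235,009.40 ÷ £9,930,909.40 = 1.8362.
Operating income changes by 1.8362 × +11.1% = +20.4%.

+20.4%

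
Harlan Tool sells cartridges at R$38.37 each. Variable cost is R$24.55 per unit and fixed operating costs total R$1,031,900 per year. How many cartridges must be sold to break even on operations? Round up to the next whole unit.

74,668 cartridges

Contribution margin per unit = R$38.37 − R$24.55 = R$13.82.
Break-even Q = R$1,031,900 / R$13.82 = 74,667.15 → 74,668 cartridges.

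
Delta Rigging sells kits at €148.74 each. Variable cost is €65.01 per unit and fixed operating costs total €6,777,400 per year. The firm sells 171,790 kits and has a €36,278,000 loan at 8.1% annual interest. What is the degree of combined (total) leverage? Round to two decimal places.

Contribution at this volume is 171,790 × €83.73 = €14,383,976.70.
Operating income = contribution − fixed costs = €14,383,976.70 − €6,777,400 = €7,606,576.70. Interest = €2,938,518.00.
DOL = €14,383,976.70 ÷ €7,606,576.70 = 1.8910; DFL = €7,606,576.70 ÷ €4,668,058.70 = 1.6295.
DCL = DOL × DFL = 1.8910 × 1.6295 = 3.0814.

3.08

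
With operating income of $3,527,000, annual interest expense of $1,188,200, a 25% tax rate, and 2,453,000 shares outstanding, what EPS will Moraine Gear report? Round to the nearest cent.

$0.72

Interest = $1,188,200.00, so EBT = $3,527,000 − $1,188,200.00 = $2,338,800.00.
Net income = $2,338,800.00 × (1 − 0.25) = $1,754,100.00.
Per share: $1,754,100.00 / 2,453,000 shares = $0.72.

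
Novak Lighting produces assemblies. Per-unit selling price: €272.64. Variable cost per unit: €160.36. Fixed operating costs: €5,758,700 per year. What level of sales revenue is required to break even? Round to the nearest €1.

€13,983,363

CM per unit = €272.64 − €160.36 = €112.28; CM ratio = €112.28 / €272.64 = 0.4118.
Break-even revenue = fixed costs × price ÷ CM = €5,758,700 × €272.64 ÷ €112.28 = €13,983,363.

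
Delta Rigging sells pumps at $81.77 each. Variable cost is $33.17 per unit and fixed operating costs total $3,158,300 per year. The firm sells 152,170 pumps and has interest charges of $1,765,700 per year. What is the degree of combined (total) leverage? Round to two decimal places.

2.99

At 152,170 units, contribution = 152,170 × $48.60 = $7,395,462.00.
Subtracting fixed costs: EBIT = $7,395,462.00 − $3,158,300 = $4,237,162.00. Interest = $1,765,700.00.
DOL = $7,395,462.00 ÷ $4,237,162.00 = 1.7454; DFL = $4,237,162.00 ÷ $2,471,462.00 = 1.7144.
DCL = DOL × DFL = 1.7454 × 1.7144 = 2.9923.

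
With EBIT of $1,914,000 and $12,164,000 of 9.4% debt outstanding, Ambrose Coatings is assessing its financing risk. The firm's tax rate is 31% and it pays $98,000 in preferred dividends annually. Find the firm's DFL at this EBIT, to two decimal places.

Interest = $1,143,416.00.
Pre-tax preferred-dividend burden = $98,000 ÷ (1 − 0.31) = $142,028.99.
DFL = EBIT ÷ [EBIT − I − D_p/(1−t)] = $1,914,000 ÷ [$1,914,000 − $1,143,416.00 − $142,028.99] = $1,914,000 ÷ $628,555.01 = 3.0451.

3.05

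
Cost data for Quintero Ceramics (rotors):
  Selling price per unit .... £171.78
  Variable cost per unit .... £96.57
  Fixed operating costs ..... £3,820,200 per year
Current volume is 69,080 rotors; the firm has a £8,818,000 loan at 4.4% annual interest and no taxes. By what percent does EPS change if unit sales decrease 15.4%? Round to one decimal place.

-81.0%

Total contribution margin = 69,080 × £75.21 = £5,195,506.80.
Subtracting fixed costs: EBIT = £5,195,506.80 − £3,820,200 = £1,375,306.80.
Interest = £387,992.00, so EBIT − I = £987,314.80.
DCL = total CM / (EBIT − I) = £5,195,506.80 / £987,314.80 = 5.2623.
%ΔEPS = DCL × %ΔSales = 5.2623 × -15.4% = -81.0%.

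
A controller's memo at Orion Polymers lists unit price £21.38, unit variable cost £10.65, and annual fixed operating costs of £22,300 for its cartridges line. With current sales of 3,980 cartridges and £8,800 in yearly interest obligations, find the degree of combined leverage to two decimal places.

At 3,980 units, contribution = 3,980 × £10.73 = £42,705.40.
EBIT = £42,705.40 − £22,300 = £20,405.40. Interest = £8,800.00.
DOL = £42,705.40 ÷ £20,405.40 = 2.0928; DFL = £20,405.40 ÷ £11,605.40 = 1.7583.
DCL = DOL × DFL = 2.0928 × 1.7583 = 3.6798.

3.68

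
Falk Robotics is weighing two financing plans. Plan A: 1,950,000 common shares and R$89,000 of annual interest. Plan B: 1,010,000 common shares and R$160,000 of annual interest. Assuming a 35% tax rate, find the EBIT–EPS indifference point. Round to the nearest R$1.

Set EPS_A = EPS_B: (EBIT − R$89,000)(1 − 0.35) ÷ 1,950,000 = (EBIT − R$160,000)(1 − 0.35) ÷ 1,010,000.
The (1 − t) factor cancels: (EBIT − 89,000) × 1,010,000 = (EBIT − 160,000) × 1,950,000.
EBIT × (1,950,000 − 1,010,000) = 160,000 × 1,950,000 − 89,000 × 1,010,000 = 222,110,000,000, so EBIT = 222,110,000,000 ÷ 940,000 = 236,287.23.

R$236,287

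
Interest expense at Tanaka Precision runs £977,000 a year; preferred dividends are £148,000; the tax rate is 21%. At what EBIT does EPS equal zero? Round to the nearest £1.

Preferred dividends are paid after tax, so their pre-tax equivalent is £148,000 ÷ (1 − 0.21) = £187,341.77.
Financial break-even EBIT = interest + D_p ÷ (1 − t) = £977,000 + £187,341.77 = £1,164,341.77.

£1,164,342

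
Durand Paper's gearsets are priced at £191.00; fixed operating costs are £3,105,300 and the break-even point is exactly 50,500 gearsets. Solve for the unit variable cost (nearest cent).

£129.51

At break-even, FC = Q × (P − VC), so P − VC = £3,105,300 ÷ 50,500 = £61.4911.
Variable cost per unit = £191.00 − £61.4911 = £129.51.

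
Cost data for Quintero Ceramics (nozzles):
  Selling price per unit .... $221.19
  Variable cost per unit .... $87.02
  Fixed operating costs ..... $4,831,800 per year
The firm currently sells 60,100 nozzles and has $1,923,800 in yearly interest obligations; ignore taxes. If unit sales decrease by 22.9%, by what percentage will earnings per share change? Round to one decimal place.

-141.2%

At 60,100 units, contribution = 60,100 × $134.17 = $8,063,617.00.
Operating income = contribution − fixed costs = $8,063,617.00 − $4,831,800 = $3,231,817.00.
After interest of $1,923,800.00, pre-tax earnings = $1,308,017.00.
DCL = total CM / (EBIT − I) = $8,063,617.00 / $1,308,017.00 = 6.1648.
%ΔEPS = DCL × %ΔSales = 6.1648 × -22.9% = -141.2%.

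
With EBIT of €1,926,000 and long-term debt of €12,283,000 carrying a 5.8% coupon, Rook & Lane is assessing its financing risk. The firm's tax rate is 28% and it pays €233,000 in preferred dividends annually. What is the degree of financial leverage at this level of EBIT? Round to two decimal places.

2.16

Annual interest charges come to €712,414.00.
Preferred dividends grossed up pre-tax: €233,000 / (1 − 0.28) = €323,611.11.
DFL = EBIT ÷ [EBIT − I − D_p/(1−t)] = €1,926,000 ÷ [€1,926,000 − €712,414.00 − €323,611.11] = €1,926,000 ÷ €889,974.89 = 2.1641.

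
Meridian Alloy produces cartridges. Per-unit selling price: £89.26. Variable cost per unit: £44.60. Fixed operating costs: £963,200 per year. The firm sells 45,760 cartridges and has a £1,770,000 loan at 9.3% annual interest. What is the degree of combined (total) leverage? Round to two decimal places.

Total contribution margin = 45,760 × £44.66 = £2,043,641.60.
Subtracting fixed costs: EBIT = £2,043,641.60 − £963,200 = £1,080,441.60. Interest = £164,610.00, so EBIT − I = £915,831.60.
DCL = contribution ÷ (EBIT − I) = £2,043,641.60 ÷ £915,831.60 = 2.2315.

2.23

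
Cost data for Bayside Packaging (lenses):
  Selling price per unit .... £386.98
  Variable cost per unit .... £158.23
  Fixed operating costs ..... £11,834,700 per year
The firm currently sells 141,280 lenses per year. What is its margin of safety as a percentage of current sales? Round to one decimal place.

Each unit contributes £386.98 − £158.23 = £228.75. Break-even units = £11,834,700 ÷ £228.75 = 51,736.39; break-even revenue = 51,736.39 × £386.98 = £20,020,949.53.
Actual sales revenue = 141,280 × £386.98 = £54,672,534.40.
Margin of safety = (£54,672,534.40 − £20,020,949.53) ÷ £54,672,534.40 = 63.4%.

63.4%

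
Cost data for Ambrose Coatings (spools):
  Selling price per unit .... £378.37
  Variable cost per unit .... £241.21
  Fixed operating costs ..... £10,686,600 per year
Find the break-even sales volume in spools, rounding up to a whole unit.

77,914 spools

Each unit contributes £378.37 − £241.21 = £137.16.
Break-even Q = £10,686,600 / £137.16 = 77,913.39 → 77,914 spools.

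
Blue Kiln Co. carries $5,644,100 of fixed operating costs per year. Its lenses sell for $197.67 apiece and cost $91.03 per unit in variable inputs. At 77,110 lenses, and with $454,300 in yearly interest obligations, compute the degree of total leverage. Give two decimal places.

3.87

Contribution at this volume is 77,110 × $106.64 = $8,223,010.40.
EBIT = $8,223,010.40 − $5,644,100 = $2,578,910.40. Interest = $454,300.00.
DOL = $8,223,010.40 ÷ $2,578,910.40 = 3.1886; DFL = $2,578,910.40 ÷ $2,124,610.40 = 1.2138.
Combined leverage = 3.1886 × 1.2138 = 3.8703.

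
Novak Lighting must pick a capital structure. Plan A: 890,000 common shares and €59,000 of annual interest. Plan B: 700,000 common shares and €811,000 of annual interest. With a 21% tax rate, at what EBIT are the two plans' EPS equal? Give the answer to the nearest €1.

€3,581,526

At indifference, (EBIT − 59,000)(1 − t)/890,000 = (EBIT − 811,000)(1 − t)/700,000.
The (1 − t) factor cancels: (EBIT − 59,000) × 700,000 = (EBIT − 811,000) × 890,000.
Solving, EBIT = (811,000·890,000 − 59,000·700,000) / (890,000 − 700,000) = 680,490,000,000 / 190,000 = 3,581,526.32.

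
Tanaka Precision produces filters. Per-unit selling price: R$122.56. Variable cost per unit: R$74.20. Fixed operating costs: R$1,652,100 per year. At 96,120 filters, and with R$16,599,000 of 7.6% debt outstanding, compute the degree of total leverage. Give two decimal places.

At 96,120 units, contribution = 96,120 × R$48.36 = R$4,648,363.20.
EBIT = R$4,648,363.20 − R$1,652,100 = R$2,996,263.20. Interest = R$1,261,524.00.
DOL = R$4,648,363.20 ÷ R$2,996,263.20 = 1.5514; DFL = R$2,996,263.20 ÷ R$1,734,739.20 = 1.7272.
Combined leverage = 1.5514 × 1.7272 = 2.6796.

2.68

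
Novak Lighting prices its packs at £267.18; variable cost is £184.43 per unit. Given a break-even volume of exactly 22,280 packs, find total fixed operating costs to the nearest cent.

Contribution margin per unit = £267.18 − £184.43 = £82.75.
Fixed costs = break-even units × CM = 22,280 × £82.75 = £1,843,670.00.

£1,843,670.00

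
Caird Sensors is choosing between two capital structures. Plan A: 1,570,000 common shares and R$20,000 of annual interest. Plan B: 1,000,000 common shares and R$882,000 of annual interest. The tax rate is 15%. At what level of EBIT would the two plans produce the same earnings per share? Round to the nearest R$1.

R$2,394,281

Set EPS_A = EPS_B: (EBIT − R$20,000)(1 − 0.15) ÷ 1,570,000 = (EBIT − R$882,000)(1 − 0.15) ÷ 1,000,000.
Cancelling (1 − t) and cross-multiplying: 1,000,000·(EBIT − 20,000) = 1,570,000·(EBIT − 882,000).
EBIT × (1,570,000 − 1,000,000) = 882,000 × 1,570,000 − 20,000 × 1,000,000 = 1,364,740,000,000, so EBIT = 1,364,740,000,000 ÷ 570,000 = 2,394,280.70.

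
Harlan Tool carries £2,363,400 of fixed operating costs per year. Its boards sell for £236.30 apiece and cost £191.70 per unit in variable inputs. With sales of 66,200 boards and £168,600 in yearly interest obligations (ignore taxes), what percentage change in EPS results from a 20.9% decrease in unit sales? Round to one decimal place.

Total contribution margin = 66,200 × £44.60 = £2,952,520.00.
Subtracting fixed costs: EBIT = £2,952,520.00 − £2,363,400 = £589,120.00.
Interest = £168,600.00, so EBIT − I = £420,520.00.
DCL = total CM / (EBIT − I) = £2,952,520.00 / £420,520.00 = 7.0211.
%ΔEPS = DCL × %ΔSales = 7.0211 × -20.9% = -146.7%.

-146.7%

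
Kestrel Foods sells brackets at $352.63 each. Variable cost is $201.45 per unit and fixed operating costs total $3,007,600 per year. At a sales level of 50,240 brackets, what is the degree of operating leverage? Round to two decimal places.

Total contribution margin = 50,240 × $151.18 = $7,595,283.20.
Subtracting fixed costs: EBIT = $7,595,283.20 − $3,007,600 = $4,587,683.20.
Degree of operating leverage = $7,595,283.20 / $4,587,683.20 = 1.6556.

1.66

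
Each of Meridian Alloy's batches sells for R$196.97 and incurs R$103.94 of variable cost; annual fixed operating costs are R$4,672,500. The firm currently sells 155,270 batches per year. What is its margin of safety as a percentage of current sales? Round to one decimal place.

Unit CM = price − variable cost = R$196.97 − R$103.94 = R$93.03. Break-even units = R$4,672,500 ÷ R$93.03 = 50,225.73; break-even revenue = 50,225.73 × R$196.97 = R$9,892,962.75.
Actual sales revenue = 155,270 × R$196.97 = R$30,583,531.90.
Margin of safety = (R$30,583,531.90 − R$9,892,962.75) ÷ R$30,583,531.90 = 67.7%.

67.7%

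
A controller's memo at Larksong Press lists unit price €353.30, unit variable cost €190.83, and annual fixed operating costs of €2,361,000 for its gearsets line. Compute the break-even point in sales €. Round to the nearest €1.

€5,134,125

CM per unit = €353.30 − €190.83 = €162.47; CM ratio = €162.47 / €353.30 = 0.4599.
Break-even revenue = fixed costs × price ÷ CM = €2,361,000 × €353.30 ÷ €162.47 = €5,134,125.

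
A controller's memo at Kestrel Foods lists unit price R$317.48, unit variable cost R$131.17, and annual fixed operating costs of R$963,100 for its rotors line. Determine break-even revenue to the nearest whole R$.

R$1,641,163

Contribution margin per unit = R$317.48 − R$131.17 = R$186.31, a CM ratio of R$186.31 ÷ R$317.48 = 0.5868.
Break-even sales = FC ÷ CM ratio = R$963,100 × R$317.48 / R$186.31 = R$1,641,163.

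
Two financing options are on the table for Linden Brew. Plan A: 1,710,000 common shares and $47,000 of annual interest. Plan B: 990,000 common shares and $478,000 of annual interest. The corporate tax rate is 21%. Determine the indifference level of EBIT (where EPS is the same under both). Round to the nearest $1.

Set EPS_A = EPS_B: (EBIT − $47,000)(1 − 0.21) ÷ 1,710,000 = (EBIT − $478,000)(1 − 0.21) ÷ 990,000.
The (1 − t) factor cancels: (EBIT − 47,000) × 990,000 = (EBIT − 478,000) × 1,710,000.
EBIT × (1,710,000 − 990,000) = 478,000 × 1,710,000 − 47,000 × 990,000 = 770,850,000,000, so EBIT = 770,850,000,000 ÷ 720,000 = 1,070,625.00.

$1,070,625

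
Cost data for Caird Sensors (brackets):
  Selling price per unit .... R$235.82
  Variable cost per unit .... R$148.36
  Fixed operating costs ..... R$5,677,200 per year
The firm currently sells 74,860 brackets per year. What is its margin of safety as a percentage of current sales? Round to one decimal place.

Unit CM = price − variable cost = R$235.82 − R$148.36 = R$87.46. Break-even units = R$5,677,200 ÷ R$87.46 = 64,911.96; break-even revenue = 64,911.96 × R$235.82 = R$15,307,538.35.
Actual sales revenue = 74,860 × R$235.82 = R$17,653,485.20.
Margin of safety = (R$17,653,485.20 − R$15,307,538.35) ÷ R$17,653,485.20 = 13.3%.

13.3%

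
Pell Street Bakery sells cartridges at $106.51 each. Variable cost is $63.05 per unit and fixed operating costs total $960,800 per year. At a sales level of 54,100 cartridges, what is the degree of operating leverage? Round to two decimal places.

Contribution at this volume is 54,100 × $43.46 = $2,351,186.00.
EBIT = $2,351,186.00 − $960,800 = $1,390,386.00.
DOL = contribution ÷ EBIT = $2,351,186.00 ÷ $1,390,386.00 = 1.6910.

1.69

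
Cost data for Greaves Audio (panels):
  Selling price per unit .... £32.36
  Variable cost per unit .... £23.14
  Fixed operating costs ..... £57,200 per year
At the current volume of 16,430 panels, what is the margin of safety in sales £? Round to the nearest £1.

Contribution margin per unit = £32.36 − £23.14 = £9.22. Break-even units = £57,200 ÷ £9.22 = 6,203.90; break-even revenue = 6,203.90 × £32.36 = £200,758.35.
Current sales = 16,430 × £32.36 = £531,674.80.
Margin of safety = £531,674.80 − £200,758.35 = £330,916.

£330,916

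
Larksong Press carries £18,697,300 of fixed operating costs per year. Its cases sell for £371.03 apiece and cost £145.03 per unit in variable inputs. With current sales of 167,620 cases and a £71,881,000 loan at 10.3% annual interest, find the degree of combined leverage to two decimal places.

Total contribution margin = 167,620 × £226.00 = £37,882,120.00.
Operating income = contribution − fixed costs = £37,882,120.00 − £18,697,300 = £19,184,820.00. Interest = £7,403,743.00, so EBIT − I = £11,781,077.00.
DCL = contribution ÷ (EBIT − I) = £37,882,120.00 ÷ £11,781,077.00 = 3.2155.

3.22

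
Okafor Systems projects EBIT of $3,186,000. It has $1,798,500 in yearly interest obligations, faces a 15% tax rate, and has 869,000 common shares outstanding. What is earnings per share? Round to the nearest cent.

Interest = $1,798,500.00, so EBT = $3,186,000 − $1,798,500.00 = $1,387,500.00.
After tax at 15%: net income = $1,387,500.00 × 0.85 = $1,179,375.00.
EPS = $1,179,375.00 ÷ 869,000 = $1.36.

$1.36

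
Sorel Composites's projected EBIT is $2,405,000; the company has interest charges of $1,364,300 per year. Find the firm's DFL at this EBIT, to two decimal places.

Interest = $1,364,300.00.
Degree of financial leverage = EBIT / (EBIT − interest) = $2,405,000 / $1,040,700.00 = 2.3109.

2.31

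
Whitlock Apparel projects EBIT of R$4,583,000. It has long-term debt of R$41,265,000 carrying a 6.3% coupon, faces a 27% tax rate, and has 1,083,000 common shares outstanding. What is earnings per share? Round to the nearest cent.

R$1.34

Pre-tax income = R$4,583,000 − R$2,599,695.00 = R$1,983,305.00.
Net income = R$1,983,305.00 × (1 − 0.27) = R$1,447,812.65.
EPS = R$1,447,812.65 ÷ 1,083,000 = R$1.34.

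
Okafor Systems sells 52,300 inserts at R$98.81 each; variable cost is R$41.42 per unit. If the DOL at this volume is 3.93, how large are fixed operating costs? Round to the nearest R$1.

At 52,300 units, contribution = 52,300 × R$57.39 = R$3,001,497.00.
DOL = contribution / EBIT, so EBIT = R$3,001,497.00 / 3.93 = R$763,739.69.
Fixed costs = CM − EBIT = R$3,001,497.00 − R$763,739.69 = R$2,237,757.

R$2,237,757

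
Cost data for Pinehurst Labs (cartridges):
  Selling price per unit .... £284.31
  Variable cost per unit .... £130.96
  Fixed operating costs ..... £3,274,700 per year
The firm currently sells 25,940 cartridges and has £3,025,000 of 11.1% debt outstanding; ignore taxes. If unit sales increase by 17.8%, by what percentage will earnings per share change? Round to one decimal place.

+192.7%

At 25,940 units, contribution = 25,940 × £153.35 = £3,977,899.00.
Operating income = contribution − fixed costs = £3,977,899.00 − £3,274,700 = £703,199.00.
After interest of £335,775.00, pre-tax earnings = £367,424.00.
Degree of combined leverage = contribution ÷ (EBIT − I) = £3,977,899.00 ÷ £367,424.00 = 10.8265.
EPS therefore changes by 10.8265 × (+17.8%) = +192.7%.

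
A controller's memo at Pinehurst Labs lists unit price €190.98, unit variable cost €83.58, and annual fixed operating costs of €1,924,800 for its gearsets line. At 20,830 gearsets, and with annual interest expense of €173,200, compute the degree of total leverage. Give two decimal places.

16.08

At 20,830 units, contribution = 20,830 × €107.40 = €2,237,142.00.
Operating income = contribution − fixed costs = €2,237,142.00 − €1,924,800 = €312,342.00. Interest = €173,200.00.
DOL = €2,237,142.00 ÷ €312,342.00 = 7.1625; DFL = €312,342.00 ÷ €139,142.00 = 2.2448.
Combined leverage = 7.1625 × 2.2448 = 16.0784.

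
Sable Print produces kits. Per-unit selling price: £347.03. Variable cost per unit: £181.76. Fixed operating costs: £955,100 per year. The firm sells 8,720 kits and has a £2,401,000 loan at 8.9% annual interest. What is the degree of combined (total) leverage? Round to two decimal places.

5.29

Total contribution margin = 8,720 × £165.27 = £1,441,154.40.
EBIT = £1,441,154.40 − £955,100 = £486,054.40. Interest = £213,689.00, so EBIT − I = £272,365.40.
DCL = contribution ÷ (EBIT − I) = £1,441,154.40 ÷ £272,365.40 = 5.2913.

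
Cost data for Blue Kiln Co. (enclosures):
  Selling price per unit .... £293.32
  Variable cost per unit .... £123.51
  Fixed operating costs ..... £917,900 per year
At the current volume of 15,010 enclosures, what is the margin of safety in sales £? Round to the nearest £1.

Unit CM = price − variable cost = £293.32 − £123.51 = £169.81. Break-even units = £917,900 ÷ £169.81 = 5,405.45; break-even revenue = 5,405.45 × £293.32 = £1,585,527.52.
Current sales = 15,010 × £293.32 = £4,402,733.20.
Margin of safety = £4,402,733.20 − £1,585,527.52 = £2,817,206.

£2,817,206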